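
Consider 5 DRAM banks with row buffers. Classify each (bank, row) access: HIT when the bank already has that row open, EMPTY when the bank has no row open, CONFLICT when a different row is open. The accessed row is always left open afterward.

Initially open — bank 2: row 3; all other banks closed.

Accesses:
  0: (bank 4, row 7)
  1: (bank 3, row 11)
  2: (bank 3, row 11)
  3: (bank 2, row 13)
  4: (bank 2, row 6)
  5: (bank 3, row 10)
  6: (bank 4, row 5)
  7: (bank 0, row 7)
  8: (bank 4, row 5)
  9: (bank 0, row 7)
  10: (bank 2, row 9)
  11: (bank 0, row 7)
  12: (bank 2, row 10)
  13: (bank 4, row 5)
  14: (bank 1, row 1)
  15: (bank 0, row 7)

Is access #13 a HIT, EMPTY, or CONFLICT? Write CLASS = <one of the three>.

  [0] b4 r7: no row ⇒ E
  [1] b3 r11: no row ⇒ E
  [2] b3 r11: had r11 ⇒ H
  [3] b2 r13: had r3 ⇒ C
  [4] b2 r6: had r13 ⇒ C
  [5] b3 r10: had r11 ⇒ C
  [6] b4 r5: had r7 ⇒ C
  [7] b0 r7: no row ⇒ E
  [8] b4 r5: had r5 ⇒ H
  [9] b0 r7: had r7 ⇒ H
  [10] b2 r9: had r6 ⇒ C
  [11] b0 r7: had r7 ⇒ H
  [12] b2 r10: had r9 ⇒ C
  [13] b4 r5: had r5 ⇒ H
  [14] b1 r1: no row ⇒ E
  [15] b0 r7: had r7 ⇒ H

CLASS = HIT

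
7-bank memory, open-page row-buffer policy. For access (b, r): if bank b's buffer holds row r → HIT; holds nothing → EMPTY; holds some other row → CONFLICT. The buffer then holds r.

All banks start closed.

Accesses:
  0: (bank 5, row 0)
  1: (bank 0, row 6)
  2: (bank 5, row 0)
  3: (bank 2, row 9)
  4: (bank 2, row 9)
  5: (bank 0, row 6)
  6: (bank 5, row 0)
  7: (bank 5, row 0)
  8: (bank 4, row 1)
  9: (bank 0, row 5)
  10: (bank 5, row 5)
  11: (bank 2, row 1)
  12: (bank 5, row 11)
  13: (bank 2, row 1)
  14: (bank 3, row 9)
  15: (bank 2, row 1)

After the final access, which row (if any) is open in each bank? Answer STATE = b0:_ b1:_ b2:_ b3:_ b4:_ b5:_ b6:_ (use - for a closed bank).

STATE = b0:5 b1:- b2:1 b3:9 b4:1 b5:11 b6:-

step 0: bank5 None->0 [EMPTY]
step 1: bank0 None->6 [EMPTY]
step 2: bank5 0->0 [HIT]
step 3: bank2 None->9 [EMPTY]
step 4: bank2 9->9 [HIT]
step 5: bank0 6->6 [HIT]
step 6: bank5 0->0 [HIT]
step 7: bank5 0->0 [HIT]
step 8: bank4 None->1 [EMPTY]
step 9: bank0 6->5 [CONFLICT]
step 10: bank5 0->5 [CONFLICT]
step 11: bank2 9->1 [CONFLICT]
step 12: bank5 5->11 [CONFLICT]
step 13: bank2 1->1 [HIT]
step 14: bank3 None->9 [EMPTY]
step 15: bank2 1->1 [HIT]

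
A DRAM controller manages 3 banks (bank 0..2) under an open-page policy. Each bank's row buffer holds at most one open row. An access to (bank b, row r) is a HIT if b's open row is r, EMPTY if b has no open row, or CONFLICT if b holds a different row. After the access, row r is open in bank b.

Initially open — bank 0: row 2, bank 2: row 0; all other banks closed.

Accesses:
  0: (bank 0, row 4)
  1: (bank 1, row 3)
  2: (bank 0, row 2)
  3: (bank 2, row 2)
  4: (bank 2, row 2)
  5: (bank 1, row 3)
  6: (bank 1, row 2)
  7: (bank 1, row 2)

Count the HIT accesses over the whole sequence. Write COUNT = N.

  [0] b0 r4: had r2 ⇒ C
  [1] b1 r3: no row ⇒ E
  [2] b0 r2: had r4 ⇒ C
  [3] b2 r2: had r0 ⇒ C
  [4] b2 r2: had r2 ⇒ H
  [5] b1 r3: had r3 ⇒ H
  [6] b1 r2: had r3 ⇒ C
  [7] b1 r2: had r2 ⇒ H

COUNT = 3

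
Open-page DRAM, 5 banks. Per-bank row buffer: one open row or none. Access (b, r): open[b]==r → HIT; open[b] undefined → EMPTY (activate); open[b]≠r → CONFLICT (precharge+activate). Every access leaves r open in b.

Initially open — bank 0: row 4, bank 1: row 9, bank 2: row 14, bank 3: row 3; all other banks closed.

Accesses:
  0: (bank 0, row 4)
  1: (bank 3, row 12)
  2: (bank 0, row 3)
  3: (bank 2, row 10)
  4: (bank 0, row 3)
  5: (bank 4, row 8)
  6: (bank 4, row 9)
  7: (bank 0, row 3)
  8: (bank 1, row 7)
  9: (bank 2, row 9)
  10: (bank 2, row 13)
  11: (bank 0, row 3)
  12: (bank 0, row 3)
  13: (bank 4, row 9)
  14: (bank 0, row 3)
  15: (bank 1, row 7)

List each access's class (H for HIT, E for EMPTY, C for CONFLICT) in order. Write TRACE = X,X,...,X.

#0 (0,4) H  (was 4)
#1 (3,12) C  (was 3)
#2 (0,3) C  (was 4)
#3 (2,10) C  (was 14)
#4 (0,3) H  (was 3)
#5 (4,8) E
#6 (4,9) C  (was 8)
#7 (0,3) H  (was 3)
#8 (1,7) C  (was 9)
#9 (2,9) C  (was 10)
#10 (2,13) C  (was 9)
#11 (0,3) H  (was 3)
#12 (0,3) H  (was 3)
#13 (4,9) H  (was 9)
#14 (0,3) H  (was 3)
#15 (1,7) H  (was 7)

TRACE = H,C,C,C,H,E,C,H,C,C,C,H,H,H,H,H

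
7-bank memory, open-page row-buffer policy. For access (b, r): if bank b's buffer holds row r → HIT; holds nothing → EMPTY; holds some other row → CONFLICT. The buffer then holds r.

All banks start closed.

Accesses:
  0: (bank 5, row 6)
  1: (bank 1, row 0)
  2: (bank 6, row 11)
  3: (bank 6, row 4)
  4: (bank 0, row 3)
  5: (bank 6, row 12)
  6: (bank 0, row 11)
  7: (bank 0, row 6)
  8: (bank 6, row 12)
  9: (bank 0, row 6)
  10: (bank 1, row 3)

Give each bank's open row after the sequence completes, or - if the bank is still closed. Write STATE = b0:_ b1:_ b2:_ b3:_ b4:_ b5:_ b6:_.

STATE = b0:6 b1:3 b2:- b3:- b4:- b5:6 b6:12

  [0] b5 r6: no row ⇒ E
  [1] b1 r0: no row ⇒ E
  [2] b6 r11: no row ⇒ E
  [3] b6 r4: had r11 ⇒ C
  [4] b0 r3: no row ⇒ E
  [5] b6 r12: had r4 ⇒ C
  [6] b0 r11: had r3 ⇒ C
  [7] b0 r6: had r11 ⇒ C
  [8] b6 r12: had r12 ⇒ H
  [9] b0 r6: had r6 ⇒ H
  [10] b1 r3: had r0 ⇒ C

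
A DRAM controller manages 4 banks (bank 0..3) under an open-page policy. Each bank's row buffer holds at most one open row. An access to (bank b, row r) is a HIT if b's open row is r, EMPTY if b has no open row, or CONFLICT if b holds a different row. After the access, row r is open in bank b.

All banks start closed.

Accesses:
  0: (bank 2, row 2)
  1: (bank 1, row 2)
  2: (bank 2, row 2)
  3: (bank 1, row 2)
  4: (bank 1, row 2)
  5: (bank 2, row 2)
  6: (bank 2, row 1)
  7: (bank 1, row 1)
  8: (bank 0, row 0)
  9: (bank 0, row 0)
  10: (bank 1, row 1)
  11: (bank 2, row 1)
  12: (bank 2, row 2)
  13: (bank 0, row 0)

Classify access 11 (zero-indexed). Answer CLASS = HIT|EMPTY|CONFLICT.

0: bank 2 row 2 — prev None → EMPTY
1: bank 1 row 2 — prev None → EMPTY
2: bank 2 row 2 — prev 2 → HIT
3: bank 1 row 2 — prev 2 → HIT
4: bank 1 row 2 — prev 2 → HIT
5: bank 2 row 2 — prev 2 → HIT
6: bank 2 row 1 — prev 2 → CONFLICT
7: bank 1 row 1 — prev 2 → CONFLICT
8: bank 0 row 0 — prev None → EMPTY
9: bank 0 row 0 — prev 0 → HIT
10: bank 1 row 1 — prev 1 → HIT
11: bank 2 row 1 — prev 1 → HIT
12: bank 2 row 2 — prev 1 → CONFLICT
13: bank 0 row 0 — prev 0 → HIT

CLASS = HIT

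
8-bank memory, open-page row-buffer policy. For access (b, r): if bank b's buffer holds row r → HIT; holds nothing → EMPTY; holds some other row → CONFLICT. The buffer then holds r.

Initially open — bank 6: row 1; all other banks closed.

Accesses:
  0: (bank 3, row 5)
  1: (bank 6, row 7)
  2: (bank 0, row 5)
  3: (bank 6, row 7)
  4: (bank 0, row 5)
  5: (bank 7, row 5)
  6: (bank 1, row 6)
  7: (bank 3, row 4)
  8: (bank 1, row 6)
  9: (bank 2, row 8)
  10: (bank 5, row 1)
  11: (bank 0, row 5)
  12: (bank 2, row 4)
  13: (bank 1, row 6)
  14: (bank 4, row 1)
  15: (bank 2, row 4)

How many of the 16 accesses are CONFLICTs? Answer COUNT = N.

COUNT = 3

  [0] b3 r5: no row ⇒ E
  [1] b6 r7: had r1 ⇒ C
  [2] b0 r5: no row ⇒ E
  [3] b6 r7: had r7 ⇒ H
  [4] b0 r5: had r5 ⇒ H
  [5] b7 r5: no row ⇒ E
  [6] b1 r6: no row ⇒ E
  [7] b3 r4: had r5 ⇒ C
  [8] b1 r6: had r6 ⇒ H
  [9] b2 r8: no row ⇒ E
  [10] b5 r1: no row ⇒ E
  [11] b0 r5: had r5 ⇒ H
  [12] b2 r4: had r8 ⇒ C
  [13] b1 r6: had r6 ⇒ H
  [14] b4 r1: no row ⇒ E
  [15] b2 r4: had r4 ⇒ H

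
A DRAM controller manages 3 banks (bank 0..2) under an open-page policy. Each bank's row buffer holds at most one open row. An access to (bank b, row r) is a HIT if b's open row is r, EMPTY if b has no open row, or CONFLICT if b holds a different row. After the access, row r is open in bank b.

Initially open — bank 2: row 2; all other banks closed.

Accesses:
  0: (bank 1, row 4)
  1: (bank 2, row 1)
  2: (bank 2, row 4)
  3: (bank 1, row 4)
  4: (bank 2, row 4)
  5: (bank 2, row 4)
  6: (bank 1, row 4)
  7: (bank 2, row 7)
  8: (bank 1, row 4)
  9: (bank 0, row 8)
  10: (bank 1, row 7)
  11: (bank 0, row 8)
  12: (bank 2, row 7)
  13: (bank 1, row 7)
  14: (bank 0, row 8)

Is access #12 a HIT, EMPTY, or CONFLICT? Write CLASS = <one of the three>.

CLASS = HIT

0: bank 1 row 4 — prev None → EMPTY
1: bank 2 row 1 — prev 2 → CONFLICT
2: bank 2 row 4 — prev 1 → CONFLICT
3: bank 1 row 4 — prev 4 → HIT
4: bank 2 row 4 — prev 4 → HIT
5: bank 2 row 4 — prev 4 → HIT
6: bank 1 row 4 — prev 4 → HIT
7: bank 2 row 7 — prev 4 → CONFLICT
8: bank 1 row 4 — prev 4 → HIT
9: bank 0 row 8 — prev None → EMPTY
10: bank 1 row 7 — prev 4 → CONFLICT
11: bank 0 row 8 — prev 8 → HIT
12: bank 2 row 7 — prev 7 → HIT
13: bank 1 row 7 — prev 7 → HIT
14: bank 0 row 8 — prev 8 → HIT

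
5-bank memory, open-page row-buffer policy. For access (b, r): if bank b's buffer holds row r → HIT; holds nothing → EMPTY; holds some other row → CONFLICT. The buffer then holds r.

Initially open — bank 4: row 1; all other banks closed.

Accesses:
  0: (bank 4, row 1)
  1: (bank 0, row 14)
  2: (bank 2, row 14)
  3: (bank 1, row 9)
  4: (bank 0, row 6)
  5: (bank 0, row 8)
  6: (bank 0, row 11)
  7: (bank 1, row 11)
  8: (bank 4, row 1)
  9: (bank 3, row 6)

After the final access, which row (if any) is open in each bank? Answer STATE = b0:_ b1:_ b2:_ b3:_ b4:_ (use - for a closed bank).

#0 (4,1) H  (was 1)
#1 (0,14) E
#2 (2,14) E
#3 (1,9) E
#4 (0,6) C  (was 14)
#5 (0,8) C  (was 6)
#6 (0,11) C  (was 8)
#7 (1,11) C  (was 9)
#8 (4,1) H  (was 1)
#9 (3,6) E

STATE = b0:11 b1:11 b2:14 b3:6 b4:1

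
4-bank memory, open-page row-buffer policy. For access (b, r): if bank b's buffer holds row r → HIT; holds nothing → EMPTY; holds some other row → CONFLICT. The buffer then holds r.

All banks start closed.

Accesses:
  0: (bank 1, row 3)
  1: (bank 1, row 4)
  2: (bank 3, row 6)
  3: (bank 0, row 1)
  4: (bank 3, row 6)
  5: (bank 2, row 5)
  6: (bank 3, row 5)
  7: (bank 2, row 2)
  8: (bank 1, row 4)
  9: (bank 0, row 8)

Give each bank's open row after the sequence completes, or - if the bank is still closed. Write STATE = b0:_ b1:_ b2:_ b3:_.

step 0: bank1 None->3 [EMPTY]
step 1: bank1 3->4 [CONFLICT]
step 2: bank3 None->6 [EMPTY]
step 3: bank0 None->1 [EMPTY]
step 4: bank3 6->6 [HIT]
step 5: bank2 None->5 [EMPTY]
step 6: bank3 6->5 [CONFLICT]
step 7: bank2 5->2 [CONFLICT]
step 8: bank1 4->4 [HIT]
step 9: bank0 1->8 [CONFLICT]

STATE = b0:8 b1:4 b2:2 b3:5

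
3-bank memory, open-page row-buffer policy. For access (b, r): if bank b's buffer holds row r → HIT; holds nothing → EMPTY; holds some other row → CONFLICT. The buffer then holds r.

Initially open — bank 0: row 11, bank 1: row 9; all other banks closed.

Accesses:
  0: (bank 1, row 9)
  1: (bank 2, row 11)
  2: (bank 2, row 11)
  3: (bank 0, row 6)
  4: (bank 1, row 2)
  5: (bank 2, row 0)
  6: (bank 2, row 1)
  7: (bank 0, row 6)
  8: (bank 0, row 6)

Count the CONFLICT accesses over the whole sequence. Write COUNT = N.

COUNT = 4

#0 (1,9) H  (was 9)
#1 (2,11) E
#2 (2,11) H  (was 11)
#3 (0,6) C  (was 11)
#4 (1,2) C  (was 9)
#5 (2,0) C  (was 11)
#6 (2,1) C  (was 0)
#7 (0,6) H  (was 6)
#8 (0,6) H  (was 6)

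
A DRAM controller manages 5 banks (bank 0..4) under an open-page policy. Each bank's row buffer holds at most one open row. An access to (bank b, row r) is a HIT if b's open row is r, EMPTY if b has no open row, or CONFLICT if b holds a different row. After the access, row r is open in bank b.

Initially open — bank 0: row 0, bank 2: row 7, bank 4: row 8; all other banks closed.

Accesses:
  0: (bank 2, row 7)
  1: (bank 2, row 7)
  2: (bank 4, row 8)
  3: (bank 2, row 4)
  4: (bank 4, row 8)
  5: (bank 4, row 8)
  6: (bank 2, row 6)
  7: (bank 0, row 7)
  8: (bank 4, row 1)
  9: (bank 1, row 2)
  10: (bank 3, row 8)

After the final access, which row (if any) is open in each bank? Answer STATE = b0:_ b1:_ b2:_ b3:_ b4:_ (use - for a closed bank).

STATE = b0:7 b1:2 b2:6 b3:8 b4:1

step 0: bank2 7->7 [HIT]
step 1: bank2 7->7 [HIT]
step 2: bank4 8->8 [HIT]
step 3: bank2 7->4 [CONFLICT]
step 4: bank4 8->8 [HIT]
step 5: bank4 8->8 [HIT]
step 6: bank2 4->6 [CONFLICT]
step 7: bank0 0->7 [CONFLICT]
step 8: bank4 8->1 [CONFLICT]
step 9: bank1 None->2 [EMPTY]
step 10: bank3 None->8 [EMPTY]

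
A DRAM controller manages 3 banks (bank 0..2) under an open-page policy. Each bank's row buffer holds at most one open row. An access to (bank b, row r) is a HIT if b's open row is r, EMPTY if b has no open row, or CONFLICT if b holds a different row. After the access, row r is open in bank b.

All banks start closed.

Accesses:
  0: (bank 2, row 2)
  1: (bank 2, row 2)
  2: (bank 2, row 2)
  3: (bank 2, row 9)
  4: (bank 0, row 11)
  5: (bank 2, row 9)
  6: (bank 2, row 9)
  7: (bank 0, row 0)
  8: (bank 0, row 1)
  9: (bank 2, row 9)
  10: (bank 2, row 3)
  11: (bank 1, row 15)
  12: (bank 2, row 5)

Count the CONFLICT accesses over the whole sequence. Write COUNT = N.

COUNT = 5

#0 (2,2) E
#1 (2,2) H  (was 2)
#2 (2,2) H  (was 2)
#3 (2,9) C  (was 2)
#4 (0,11) E
#5 (2,9) H  (was 9)
#6 (2,9) H  (was 9)
#7 (0,0) C  (was 11)
#8 (0,1) C  (was 0)
#9 (2,9) H  (was 9)
#10 (2,3) C  (was 9)
#11 (1,15) E
#12 (2,5) C  (was 3)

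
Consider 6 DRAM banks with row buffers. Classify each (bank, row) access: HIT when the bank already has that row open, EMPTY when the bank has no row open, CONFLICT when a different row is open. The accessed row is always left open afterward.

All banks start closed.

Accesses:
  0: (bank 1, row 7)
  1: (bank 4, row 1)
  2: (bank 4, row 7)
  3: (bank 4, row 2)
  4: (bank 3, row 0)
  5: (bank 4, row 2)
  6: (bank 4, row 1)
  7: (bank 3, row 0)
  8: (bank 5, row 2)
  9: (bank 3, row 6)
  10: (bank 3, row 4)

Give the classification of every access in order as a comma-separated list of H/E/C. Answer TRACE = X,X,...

0: bank 1 row 7 — prev None → EMPTY
1: bank 4 row 1 — prev None → EMPTY
2: bank 4 row 7 — prev 1 → CONFLICT
3: bank 4 row 2 — prev 7 → CONFLICT
4: bank 3 row 0 — prev None → EMPTY
5: bank 4 row 2 — prev 2 → HIT
6: bank 4 row 1 — prev 2 → CONFLICT
7: bank 3 row 0 — prev 0 → HIT
8: bank 5 row 2 — prev None → EMPTY
9: bank 3 row 6 — prev 0 → CONFLICT
10: bank 3 row 4 — prev 6 → CONFLICT

TRACE = E,E,C,C,E,H,C,H,E,C,C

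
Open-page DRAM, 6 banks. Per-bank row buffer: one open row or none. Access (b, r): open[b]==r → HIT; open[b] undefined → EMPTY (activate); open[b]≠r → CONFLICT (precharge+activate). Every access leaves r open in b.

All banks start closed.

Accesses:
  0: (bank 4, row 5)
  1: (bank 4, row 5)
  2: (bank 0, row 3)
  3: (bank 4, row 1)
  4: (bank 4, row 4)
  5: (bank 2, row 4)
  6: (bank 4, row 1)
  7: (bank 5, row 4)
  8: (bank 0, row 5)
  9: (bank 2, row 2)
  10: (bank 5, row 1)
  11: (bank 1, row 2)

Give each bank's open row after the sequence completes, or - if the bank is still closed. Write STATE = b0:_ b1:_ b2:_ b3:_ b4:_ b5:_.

STATE = b0:5 b1:2 b2:2 b3:- b4:1 b5:1

#0 (4,5) E
#1 (4,5) H  (was 5)
#2 (0,3) E
#3 (4,1) C  (was 5)
#4 (4,4) C  (was 1)
#5 (2,4) E
#6 (4,1) C  (was 4)
#7 (5,4) E
#8 (0,5) C  (was 3)
#9 (2,2) C  (was 4)
#10 (5,1) C  (was 4)
#11 (1,2) E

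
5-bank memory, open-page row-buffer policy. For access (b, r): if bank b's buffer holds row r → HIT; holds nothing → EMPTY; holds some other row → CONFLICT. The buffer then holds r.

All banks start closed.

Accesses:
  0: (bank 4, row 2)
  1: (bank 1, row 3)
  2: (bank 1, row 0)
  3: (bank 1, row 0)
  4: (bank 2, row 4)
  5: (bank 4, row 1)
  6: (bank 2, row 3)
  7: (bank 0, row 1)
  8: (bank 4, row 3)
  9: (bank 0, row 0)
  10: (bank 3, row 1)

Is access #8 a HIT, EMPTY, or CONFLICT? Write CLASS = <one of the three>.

CLASS = CONFLICT

0: bank 4 row 2 — prev None → EMPTY
1: bank 1 row 3 — prev None → EMPTY
2: bank 1 row 0 — prev 3 → CONFLICT
3: bank 1 row 0 — prev 0 → HIT
4: bank 2 row 4 — prev None → EMPTY
5: bank 4 row 1 — prev 2 → CONFLICT
6: bank 2 row 3 — prev 4 → CONFLICT
7: bank 0 row 1 — prev None → EMPTY
8: bank 4 row 3 — prev 1 → CONFLICT
9: bank 0 row 0 — prev 1 → CONFLICT
10: bank 3 row 1 — prev None → EMPTY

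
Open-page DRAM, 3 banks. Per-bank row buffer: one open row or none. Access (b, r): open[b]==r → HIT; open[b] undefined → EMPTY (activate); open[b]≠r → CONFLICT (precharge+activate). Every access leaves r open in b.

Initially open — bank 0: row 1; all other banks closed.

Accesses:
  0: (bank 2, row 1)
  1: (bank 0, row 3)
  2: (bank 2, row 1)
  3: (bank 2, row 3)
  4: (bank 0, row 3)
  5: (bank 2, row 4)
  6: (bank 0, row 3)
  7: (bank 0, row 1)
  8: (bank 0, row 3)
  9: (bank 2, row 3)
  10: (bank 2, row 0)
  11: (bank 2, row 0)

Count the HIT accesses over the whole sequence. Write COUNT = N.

step 0: bank2 None->1 [EMPTY]
step 1: bank0 1->3 [CONFLICT]
step 2: bank2 1->1 [HIT]
step 3: bank2 1->3 [CONFLICT]
step 4: bank0 3->3 [HIT]
step 5: bank2 3->4 [CONFLICT]
step 6: bank0 3->3 [HIT]
step 7: bank0 3->1 [CONFLICT]
step 8: bank0 1->3 [CONFLICT]
step 9: bank2 4->3 [CONFLICT]
step 10: bank2 3->0 [CONFLICT]
step 11: bank2 0->0 [HIT]

COUNT = 4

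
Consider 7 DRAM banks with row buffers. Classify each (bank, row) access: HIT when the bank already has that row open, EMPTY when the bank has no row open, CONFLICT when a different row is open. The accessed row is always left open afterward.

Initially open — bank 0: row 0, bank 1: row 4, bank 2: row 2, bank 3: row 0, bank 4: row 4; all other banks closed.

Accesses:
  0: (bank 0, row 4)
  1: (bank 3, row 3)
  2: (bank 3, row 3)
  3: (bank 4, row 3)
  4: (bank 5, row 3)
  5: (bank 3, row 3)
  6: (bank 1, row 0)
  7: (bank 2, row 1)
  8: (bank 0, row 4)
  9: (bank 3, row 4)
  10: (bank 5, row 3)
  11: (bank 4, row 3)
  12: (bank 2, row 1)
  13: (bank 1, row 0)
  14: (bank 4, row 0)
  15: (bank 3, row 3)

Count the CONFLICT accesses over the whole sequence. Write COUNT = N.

COUNT = 8

  [0] b0 r4: had r0 ⇒ C
  [1] b3 r3: had r0 ⇒ C
  [2] b3 r3: had r3 ⇒ H
  [3] b4 r3: had r4 ⇒ C
  [4] b5 r3: no row ⇒ E
  [5] b3 r3: had r3 ⇒ H
  [6] b1 r0: had r4 ⇒ C
  [7] b2 r1: had r2 ⇒ C
  [8] b0 r4: had r4 ⇒ H
  [9] b3 r4: had r3 ⇒ C
  [10] b5 r3: had r3 ⇒ H
  [11] b4 r3: had r3 ⇒ H
  [12] b2 r1: had r1 ⇒ H
  [13] b1 r0: had r0 ⇒ H
  [14] b4 r0: had r3 ⇒ C
  [15] b3 r3: had r4 ⇒ C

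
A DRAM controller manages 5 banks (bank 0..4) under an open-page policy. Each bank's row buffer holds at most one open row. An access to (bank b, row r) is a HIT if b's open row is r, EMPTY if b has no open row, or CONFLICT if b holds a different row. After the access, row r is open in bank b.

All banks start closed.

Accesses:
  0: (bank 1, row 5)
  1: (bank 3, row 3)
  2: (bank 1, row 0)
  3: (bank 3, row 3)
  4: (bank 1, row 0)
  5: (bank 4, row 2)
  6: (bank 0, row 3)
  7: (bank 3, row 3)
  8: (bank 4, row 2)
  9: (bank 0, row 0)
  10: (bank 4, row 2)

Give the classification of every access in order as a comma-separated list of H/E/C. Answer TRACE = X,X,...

TRACE = E,E,C,H,H,E,E,H,H,C,H

step 0: bank1 None->5 [EMPTY]
step 1: bank3 None->3 [EMPTY]
step 2: bank1 5->0 [CONFLICT]
step 3: bank3 3->3 [HIT]
step 4: bank1 0->0 [HIT]
step 5: bank4 None->2 [EMPTY]
step 6: bank0 None->3 [EMPTY]
step 7: bank3 3->3 [HIT]
step 8: bank4 2->2 [HIT]
step 9: bank0 3->0 [CONFLICT]
step 10: bank4 2->2 [HIT]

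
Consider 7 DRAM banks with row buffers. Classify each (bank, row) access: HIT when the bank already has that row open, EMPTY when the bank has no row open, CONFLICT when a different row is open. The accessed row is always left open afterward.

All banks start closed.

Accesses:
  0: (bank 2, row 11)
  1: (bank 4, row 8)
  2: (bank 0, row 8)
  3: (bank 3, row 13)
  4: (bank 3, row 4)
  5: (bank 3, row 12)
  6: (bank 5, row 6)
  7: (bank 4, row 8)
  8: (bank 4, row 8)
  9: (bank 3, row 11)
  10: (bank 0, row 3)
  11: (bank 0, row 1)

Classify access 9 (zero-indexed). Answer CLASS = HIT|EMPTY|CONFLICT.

#0 (2,11) E
#1 (4,8) E
#2 (0,8) E
#3 (3,13) E
#4 (3,4) C  (was 13)
#5 (3,12) C  (was 4)
#6 (5,6) E
#7 (4,8) H  (was 8)
#8 (4,8) H  (was 8)
#9 (3,11) C  (was 12)
#10 (0,3) C  (was 8)
#11 (0,1) C  (was 3)

CLASS = CONFLICT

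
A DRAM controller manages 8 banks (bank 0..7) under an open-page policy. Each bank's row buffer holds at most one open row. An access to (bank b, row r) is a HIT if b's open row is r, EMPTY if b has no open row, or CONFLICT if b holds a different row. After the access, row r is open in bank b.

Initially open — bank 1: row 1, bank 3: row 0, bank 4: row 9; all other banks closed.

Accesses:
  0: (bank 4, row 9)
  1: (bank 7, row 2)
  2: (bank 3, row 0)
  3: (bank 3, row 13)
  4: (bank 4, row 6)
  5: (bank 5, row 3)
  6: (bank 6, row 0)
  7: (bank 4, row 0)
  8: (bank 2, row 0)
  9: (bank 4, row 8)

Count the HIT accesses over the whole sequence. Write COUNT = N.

#0 (4,9) H  (was 9)
#1 (7,2) E
#2 (3,0) H  (was 0)
#3 (3,13) C  (was 0)
#4 (4,6) C  (was 9)
#5 (5,3) E
#6 (6,0) E
#7 (4,0) C  (was 6)
#8 (2,0) E
#9 (4,8) C  (was 0)

COUNT = 2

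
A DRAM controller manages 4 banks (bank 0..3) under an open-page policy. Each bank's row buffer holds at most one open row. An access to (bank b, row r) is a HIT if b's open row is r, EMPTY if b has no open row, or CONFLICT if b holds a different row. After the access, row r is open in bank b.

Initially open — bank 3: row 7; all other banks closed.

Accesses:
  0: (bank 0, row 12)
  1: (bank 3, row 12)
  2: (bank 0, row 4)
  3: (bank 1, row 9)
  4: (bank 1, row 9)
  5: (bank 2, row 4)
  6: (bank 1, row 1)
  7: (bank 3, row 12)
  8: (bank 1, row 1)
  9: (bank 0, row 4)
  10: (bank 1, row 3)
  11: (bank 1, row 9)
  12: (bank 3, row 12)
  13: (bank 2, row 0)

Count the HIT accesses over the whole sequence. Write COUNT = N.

step 0: bank0 None->12 [EMPTY]
step 1: bank3 7->12 [CONFLICT]
step 2: bank0 12->4 [CONFLICT]
step 3: bank1 None->9 [EMPTY]
step 4: bank1 9->9 [HIT]
step 5: bank2 None->4 [EMPTY]
step 6: bank1 9->1 [CONFLICT]
step 7: bank3 12->12 [HIT]
step 8: bank1 1->1 [HIT]
step 9: bank0 4->4 [HIT]
step 10: bank1 1->3 [CONFLICT]
step 11: bank1 3->9 [CONFLICT]
step 12: bank3 12->12 [HIT]
step 13: bank2 4->0 [CONFLICT]

COUNT = 5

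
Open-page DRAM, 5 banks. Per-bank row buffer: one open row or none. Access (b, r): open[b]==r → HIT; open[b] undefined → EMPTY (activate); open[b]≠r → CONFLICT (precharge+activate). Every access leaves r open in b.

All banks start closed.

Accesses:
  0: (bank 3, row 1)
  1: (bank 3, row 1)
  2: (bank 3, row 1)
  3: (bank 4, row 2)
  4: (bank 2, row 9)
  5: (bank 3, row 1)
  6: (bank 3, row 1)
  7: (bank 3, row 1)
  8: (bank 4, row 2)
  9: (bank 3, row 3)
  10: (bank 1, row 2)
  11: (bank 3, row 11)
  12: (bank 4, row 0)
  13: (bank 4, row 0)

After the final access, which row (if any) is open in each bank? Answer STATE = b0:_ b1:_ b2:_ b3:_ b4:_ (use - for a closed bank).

#0 (3,1) E
#1 (3,1) H  (was 1)
#2 (3,1) H  (was 1)
#3 (4,2) E
#4 (2,9) E
#5 (3,1) H  (was 1)
#6 (3,1) H  (was 1)
#7 (3,1) H  (was 1)
#8 (4,2) H  (was 2)
#9 (3,3) C  (was 1)
#10 (1,2) E
#11 (3,11) C  (was 3)
#12 (4,0) C  (was 2)
#13 (4,0) H  (was 0)

STATE = b0:- b1:2 b2:9 b3:11 b4:0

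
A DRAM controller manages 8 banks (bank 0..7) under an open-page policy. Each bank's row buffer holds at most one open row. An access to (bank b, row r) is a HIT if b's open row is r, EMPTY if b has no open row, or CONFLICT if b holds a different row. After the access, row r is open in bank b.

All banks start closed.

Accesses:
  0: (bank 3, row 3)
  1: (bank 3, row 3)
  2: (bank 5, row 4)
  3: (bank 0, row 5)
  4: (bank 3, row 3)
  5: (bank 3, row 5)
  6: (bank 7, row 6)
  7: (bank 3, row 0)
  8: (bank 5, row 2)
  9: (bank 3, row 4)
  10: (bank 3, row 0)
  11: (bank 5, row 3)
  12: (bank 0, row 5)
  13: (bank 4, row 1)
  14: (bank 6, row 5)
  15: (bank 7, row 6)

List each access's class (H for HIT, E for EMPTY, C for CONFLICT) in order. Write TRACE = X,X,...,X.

#0 (3,3) E
#1 (3,3) H  (was 3)
#2 (5,4) E
#3 (0,5) E
#4 (3,3) H  (was 3)
#5 (3,5) C  (was 3)
#6 (7,6) E
#7 (3,0) C  (was 5)
#8 (5,2) C  (was 4)
#9 (3,4) C  (was 0)
#10 (3,0) C  (was 4)
#11 (5,3) C  (was 2)
#12 (0,5) H  (was 5)
#13 (4,1) E
#14 (6,5) E
#15 (7,6) H  (was 6)

TRACE = E,H,E,E,H,C,E,C,C,C,C,C,H,E,E,H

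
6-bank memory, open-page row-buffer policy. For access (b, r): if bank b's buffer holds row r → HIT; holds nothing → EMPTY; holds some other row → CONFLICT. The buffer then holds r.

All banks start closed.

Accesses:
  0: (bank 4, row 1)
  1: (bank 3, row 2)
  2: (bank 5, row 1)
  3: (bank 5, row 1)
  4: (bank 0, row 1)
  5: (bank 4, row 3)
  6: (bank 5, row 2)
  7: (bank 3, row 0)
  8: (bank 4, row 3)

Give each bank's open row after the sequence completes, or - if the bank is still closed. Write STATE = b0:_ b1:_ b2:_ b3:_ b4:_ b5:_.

STATE = b0:1 b1:- b2:- b3:0 b4:3 b5:2

step 0: bank4 None->1 [EMPTY]
step 1: bank3 None->2 [EMPTY]
step 2: bank5 None->1 [EMPTY]
step 3: bank5 1->1 [HIT]
step 4: bank0 None->1 [EMPTY]
step 5: bank4 1->3 [CONFLICT]
step 6: bank5 1->2 [CONFLICT]
step 7: bank3 2->0 [CONFLICT]
step 8: bank4 3->3 [HIT]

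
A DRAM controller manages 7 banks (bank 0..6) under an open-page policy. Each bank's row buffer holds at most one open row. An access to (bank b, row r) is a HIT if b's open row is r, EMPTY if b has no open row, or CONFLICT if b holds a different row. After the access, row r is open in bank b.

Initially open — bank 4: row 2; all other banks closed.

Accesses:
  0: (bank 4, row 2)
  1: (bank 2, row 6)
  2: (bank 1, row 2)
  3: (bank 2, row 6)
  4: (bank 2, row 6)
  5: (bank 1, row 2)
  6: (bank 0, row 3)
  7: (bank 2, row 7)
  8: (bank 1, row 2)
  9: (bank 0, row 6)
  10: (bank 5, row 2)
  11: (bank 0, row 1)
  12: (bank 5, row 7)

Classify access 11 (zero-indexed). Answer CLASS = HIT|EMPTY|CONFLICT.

  [0] b4 r2: had r2 ⇒ H
  [1] b2 r6: no row ⇒ E
  [2] b1 r2: no row ⇒ E
  [3] b2 r6: had r6 ⇒ H
  [4] b2 r6: had r6 ⇒ H
  [5] b1 r2: had r2 ⇒ H
  [6] b0 r3: no row ⇒ E
  [7] b2 r7: had r6 ⇒ C
  [8] b1 r2: had r2 ⇒ H
  [9] b0 r6: had r3 ⇒ C
  [10] b5 r2: no row ⇒ E
  [11] b0 r1: had r6 ⇒ C
  [12] b5 r7: had r2 ⇒ C

CLASS = CONFLICT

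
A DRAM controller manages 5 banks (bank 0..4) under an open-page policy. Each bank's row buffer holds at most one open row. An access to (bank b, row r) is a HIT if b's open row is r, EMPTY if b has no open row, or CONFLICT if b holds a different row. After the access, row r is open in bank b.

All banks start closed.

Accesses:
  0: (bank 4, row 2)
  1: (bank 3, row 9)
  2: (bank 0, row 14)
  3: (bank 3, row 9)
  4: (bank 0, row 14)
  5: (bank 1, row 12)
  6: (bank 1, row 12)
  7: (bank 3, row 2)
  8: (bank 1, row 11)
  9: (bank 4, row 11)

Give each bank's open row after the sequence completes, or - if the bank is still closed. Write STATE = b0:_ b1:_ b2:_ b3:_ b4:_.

#0 (4,2) E
#1 (3,9) E
#2 (0,14) E
#3 (3,9) H  (was 9)
#4 (0,14) H  (was 14)
#5 (1,12) E
#6 (1,12) H  (was 12)
#7 (3,2) C  (was 9)
#8 (1,11) C  (was 12)
#9 (4,11) C  (was 2)

STATE = b0:14 b1:11 b2:- b3:2 b4:11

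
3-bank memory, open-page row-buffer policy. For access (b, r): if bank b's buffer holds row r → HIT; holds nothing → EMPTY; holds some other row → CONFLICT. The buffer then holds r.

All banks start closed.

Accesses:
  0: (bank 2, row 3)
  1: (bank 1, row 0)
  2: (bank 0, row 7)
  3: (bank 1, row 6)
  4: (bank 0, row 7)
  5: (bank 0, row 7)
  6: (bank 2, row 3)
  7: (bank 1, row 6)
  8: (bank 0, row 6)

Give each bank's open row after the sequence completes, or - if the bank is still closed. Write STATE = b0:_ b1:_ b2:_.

STATE = b0:6 b1:6 b2:3

0: bank 2 row 3 — prev None → EMPTY
1: bank 1 row 0 — prev None → EMPTY
2: bank 0 row 7 — prev None → EMPTY
3: bank 1 row 6 — prev 0 → CONFLICT
4: bank 0 row 7 — prev 7 → HIT
5: bank 0 row 7 — prev 7 → HIT
6: bank 2 row 3 — prev 3 → HIT
7: bank 1 row 6 — prev 6 → HIT
8: bank 0 row 6 — prev 7 → CONFLICT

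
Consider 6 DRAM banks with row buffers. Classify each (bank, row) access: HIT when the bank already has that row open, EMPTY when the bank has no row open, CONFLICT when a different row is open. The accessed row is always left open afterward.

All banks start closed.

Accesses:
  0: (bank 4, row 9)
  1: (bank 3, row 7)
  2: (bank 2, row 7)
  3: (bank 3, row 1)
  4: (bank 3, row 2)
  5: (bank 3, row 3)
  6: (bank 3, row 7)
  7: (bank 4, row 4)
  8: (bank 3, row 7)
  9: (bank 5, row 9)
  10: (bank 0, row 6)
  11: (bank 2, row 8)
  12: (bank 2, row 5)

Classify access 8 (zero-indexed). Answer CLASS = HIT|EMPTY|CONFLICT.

step 0: bank4 None->9 [EMPTY]
step 1: bank3 None->7 [EMPTY]
step 2: bank2 None->7 [EMPTY]
step 3: bank3 7->1 [CONFLICT]
step 4: bank3 1->2 [CONFLICT]
step 5: bank3 2->3 [CONFLICT]
step 6: bank3 3->7 [CONFLICT]
step 7: bank4 9->4 [CONFLICT]
step 8: bank3 7->7 [HIT]
step 9: bank5 None->9 [EMPTY]
step 10: bank0 None->6 [EMPTY]
step 11: bank2 7->8 [CONFLICT]
step 12: bank2 8->5 [CONFLICT]

CLASS = HIT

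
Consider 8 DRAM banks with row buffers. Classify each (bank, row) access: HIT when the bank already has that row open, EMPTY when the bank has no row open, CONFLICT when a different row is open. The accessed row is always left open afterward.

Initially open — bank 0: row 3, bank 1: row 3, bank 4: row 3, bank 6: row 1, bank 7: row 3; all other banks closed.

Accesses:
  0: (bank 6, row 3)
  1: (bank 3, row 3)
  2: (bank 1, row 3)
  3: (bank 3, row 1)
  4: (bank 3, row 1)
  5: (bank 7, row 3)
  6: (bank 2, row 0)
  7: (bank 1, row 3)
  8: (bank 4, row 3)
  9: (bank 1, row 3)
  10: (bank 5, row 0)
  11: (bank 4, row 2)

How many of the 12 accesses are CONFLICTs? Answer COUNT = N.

COUNT = 3

step 0: bank6 1->3 [CONFLICT]
step 1: bank3 None->3 [EMPTY]
step 2: bank1 3->3 [HIT]
step 3: bank3 3->1 [CONFLICT]
step 4: bank3 1->1 [HIT]
step 5: bank7 3->3 [HIT]
step 6: bank2 None->0 [EMPTY]
step 7: bank1 3->3 [HIT]
step 8: bank4 3->3 [HIT]
step 9: bank1 3->3 [HIT]
step 10: bank5 None->0 [EMPTY]
step 11: bank4 3->2 [CONFLICT]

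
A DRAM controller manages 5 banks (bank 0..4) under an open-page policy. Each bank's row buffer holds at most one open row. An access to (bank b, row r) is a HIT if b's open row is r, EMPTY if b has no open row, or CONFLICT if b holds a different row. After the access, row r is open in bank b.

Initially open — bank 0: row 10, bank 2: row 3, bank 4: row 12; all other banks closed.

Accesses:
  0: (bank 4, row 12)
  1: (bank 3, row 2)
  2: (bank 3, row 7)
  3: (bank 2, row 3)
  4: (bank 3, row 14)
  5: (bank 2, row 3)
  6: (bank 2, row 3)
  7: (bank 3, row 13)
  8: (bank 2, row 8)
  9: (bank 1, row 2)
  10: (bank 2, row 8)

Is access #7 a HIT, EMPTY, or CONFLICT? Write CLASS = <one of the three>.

CLASS = CONFLICT

step 0: bank4 12->12 [HIT]
step 1: bank3 None->2 [EMPTY]
step 2: bank3 2->7 [CONFLICT]
step 3: bank2 3->3 [HIT]
step 4: bank3 7->14 [CONFLICT]
step 5: bank2 3->3 [HIT]
step 6: bank2 3->3 [HIT]
step 7: bank3 14->13 [CONFLICT]
step 8: bank2 3->8 [CONFLICT]
step 9: bank1 None->2 [EMPTY]
step 10: bank2 8->8 [HIT]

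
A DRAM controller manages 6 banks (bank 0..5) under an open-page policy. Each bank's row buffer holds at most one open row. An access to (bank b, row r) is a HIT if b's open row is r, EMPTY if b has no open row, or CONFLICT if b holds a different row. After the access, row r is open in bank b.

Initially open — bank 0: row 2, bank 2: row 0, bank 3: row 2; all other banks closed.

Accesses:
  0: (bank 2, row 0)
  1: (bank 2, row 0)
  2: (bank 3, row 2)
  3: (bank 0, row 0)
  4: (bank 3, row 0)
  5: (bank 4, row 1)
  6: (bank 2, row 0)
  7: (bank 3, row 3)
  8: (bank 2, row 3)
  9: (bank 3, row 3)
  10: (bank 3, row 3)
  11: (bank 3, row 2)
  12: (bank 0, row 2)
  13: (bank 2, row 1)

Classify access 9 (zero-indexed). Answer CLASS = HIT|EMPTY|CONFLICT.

#0 (2,0) H  (was 0)
#1 (2,0) H  (was 0)
#2 (3,2) H  (was 2)
#3 (0,0) C  (was 2)
#4 (3,0) C  (was 2)
#5 (4,1) E
#6 (2,0) H  (was 0)
#7 (3,3) C  (was 0)
#8 (2,3) C  (was 0)
#9 (3,3) H  (was 3)
#10 (3,3) H  (was 3)
#11 (3,2) C  (was 3)
#12 (0,2) C  (was 0)
#13 (2,1) C  (was 3)

CLASS = HIT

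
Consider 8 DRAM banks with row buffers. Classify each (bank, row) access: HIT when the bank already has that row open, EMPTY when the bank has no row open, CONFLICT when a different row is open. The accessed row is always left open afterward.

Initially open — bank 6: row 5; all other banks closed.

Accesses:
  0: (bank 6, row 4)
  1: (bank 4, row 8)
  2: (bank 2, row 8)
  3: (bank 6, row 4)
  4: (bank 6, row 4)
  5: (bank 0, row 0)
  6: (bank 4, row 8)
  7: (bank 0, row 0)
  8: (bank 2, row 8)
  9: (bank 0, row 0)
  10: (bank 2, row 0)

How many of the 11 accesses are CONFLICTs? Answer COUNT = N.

#0 (6,4) C  (was 5)
#1 (4,8) E
#2 (2,8) E
#3 (6,4) H  (was 4)
#4 (6,4) H  (was 4)
#5 (0,0) E
#6 (4,8) H  (was 8)
#7 (0,0) H  (was 0)
#8 (2,8) H  (was 8)
#9 (0,0) H  (was 0)
#10 (2,0) C  (was 8)

COUNT = 2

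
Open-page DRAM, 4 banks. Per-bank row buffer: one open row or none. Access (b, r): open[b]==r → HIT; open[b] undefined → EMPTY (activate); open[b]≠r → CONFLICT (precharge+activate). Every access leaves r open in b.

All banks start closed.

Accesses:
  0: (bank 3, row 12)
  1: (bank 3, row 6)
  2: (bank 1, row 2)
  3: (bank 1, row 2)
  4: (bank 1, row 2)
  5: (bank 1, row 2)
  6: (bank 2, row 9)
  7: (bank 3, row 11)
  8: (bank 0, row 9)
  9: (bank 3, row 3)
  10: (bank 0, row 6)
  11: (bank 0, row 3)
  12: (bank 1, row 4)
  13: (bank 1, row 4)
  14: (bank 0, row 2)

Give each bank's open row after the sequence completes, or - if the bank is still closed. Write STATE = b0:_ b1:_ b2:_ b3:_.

STATE = b0:2 b1:4 b2:9 b3:3

#0 (3,12) E
#1 (3,6) C  (was 12)
#2 (1,2) E
#3 (1,2) H  (was 2)
#4 (1,2) H  (was 2)
#5 (1,2) H  (was 2)
#6 (2,9) E
#7 (3,11) C  (was 6)
#8 (0,9) E
#9 (3,3) C  (was 11)
#10 (0,6) C  (was 9)
#11 (0,3) C  (was 6)
#12 (1,4) C  (was 2)
#13 (1,4) H  (was 4)
#14 (0,2) C  (was 3)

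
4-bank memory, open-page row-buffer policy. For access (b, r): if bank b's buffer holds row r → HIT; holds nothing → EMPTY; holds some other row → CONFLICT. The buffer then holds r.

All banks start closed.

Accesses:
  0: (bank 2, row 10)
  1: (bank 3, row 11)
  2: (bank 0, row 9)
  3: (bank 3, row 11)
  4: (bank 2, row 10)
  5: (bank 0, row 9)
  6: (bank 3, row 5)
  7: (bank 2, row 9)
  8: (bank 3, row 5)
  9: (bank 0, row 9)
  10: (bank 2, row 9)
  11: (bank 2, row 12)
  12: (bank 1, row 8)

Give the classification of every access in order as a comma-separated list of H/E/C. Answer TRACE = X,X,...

TRACE = E,E,E,H,H,H,C,C,H,H,H,C,E

step 0: bank2 None->10 [EMPTY]
step 1: bank3 None->11 [EMPTY]
step 2: bank0 None->9 [EMPTY]
step 3: bank3 11->11 [HIT]
step 4: bank2 10->10 [HIT]
step 5: bank0 9->9 [HIT]
step 6: bank3 11->5 [CONFLICT]
step 7: bank2 10->9 [CONFLICT]
step 8: bank3 5->5 [HIT]
step 9: bank0 9->9 [HIT]
step 10: bank2 9->9 [HIT]
step 11: bank2 9->12 [CONFLICT]
step 12: bank1 None->8 [EMPTY]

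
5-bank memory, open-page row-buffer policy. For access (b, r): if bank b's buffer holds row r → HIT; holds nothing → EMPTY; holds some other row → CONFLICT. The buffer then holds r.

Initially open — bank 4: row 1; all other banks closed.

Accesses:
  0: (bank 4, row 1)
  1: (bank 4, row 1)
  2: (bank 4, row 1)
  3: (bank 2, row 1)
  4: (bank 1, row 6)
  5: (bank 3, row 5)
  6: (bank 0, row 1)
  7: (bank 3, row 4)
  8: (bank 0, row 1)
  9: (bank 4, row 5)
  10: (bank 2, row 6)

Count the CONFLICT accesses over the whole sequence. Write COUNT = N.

COUNT = 3

0: bank 4 row 1 — prev 1 → HIT
1: bank 4 row 1 — prev 1 → HIT
2: bank 4 row 1 — prev 1 → HIT
3: bank 2 row 1 — prev None → EMPTY
4: bank 1 row 6 — prev None → EMPTY
5: bank 3 row 5 — prev None → EMPTY
6: bank 0 row 1 — prev None → EMPTY
7: bank 3 row 4 — prev 5 → CONFLICT
8: bank 0 row 1 — prev 1 → HIT
9: bank 4 row 5 — prev 1 → CONFLICT
10: bank 2 row 6 — prev 1 → CONFLICT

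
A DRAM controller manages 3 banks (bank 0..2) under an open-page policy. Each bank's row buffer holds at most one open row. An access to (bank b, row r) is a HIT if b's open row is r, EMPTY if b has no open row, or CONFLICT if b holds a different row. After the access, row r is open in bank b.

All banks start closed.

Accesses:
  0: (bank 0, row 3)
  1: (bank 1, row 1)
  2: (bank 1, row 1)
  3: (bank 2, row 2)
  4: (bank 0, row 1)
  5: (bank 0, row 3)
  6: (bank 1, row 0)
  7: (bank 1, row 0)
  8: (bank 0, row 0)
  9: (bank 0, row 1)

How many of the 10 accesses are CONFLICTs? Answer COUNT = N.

0: bank 0 row 3 — prev None → EMPTY
1: bank 1 row 1 — prev None → EMPTY
2: bank 1 row 1 — prev 1 → HIT
3: bank 2 row 2 — prev None → EMPTY
4: bank 0 row 1 — prev 3 → CONFLICT
5: bank 0 row 3 — prev 1 → CONFLICT
6: bank 1 row 0 — prev 1 → CONFLICT
7: bank 1 row 0 — prev 0 → HIT
8: bank 0 row 0 — prev 3 → CONFLICT
9: bank 0 row 1 — prev 0 → CONFLICT

COUNT = 5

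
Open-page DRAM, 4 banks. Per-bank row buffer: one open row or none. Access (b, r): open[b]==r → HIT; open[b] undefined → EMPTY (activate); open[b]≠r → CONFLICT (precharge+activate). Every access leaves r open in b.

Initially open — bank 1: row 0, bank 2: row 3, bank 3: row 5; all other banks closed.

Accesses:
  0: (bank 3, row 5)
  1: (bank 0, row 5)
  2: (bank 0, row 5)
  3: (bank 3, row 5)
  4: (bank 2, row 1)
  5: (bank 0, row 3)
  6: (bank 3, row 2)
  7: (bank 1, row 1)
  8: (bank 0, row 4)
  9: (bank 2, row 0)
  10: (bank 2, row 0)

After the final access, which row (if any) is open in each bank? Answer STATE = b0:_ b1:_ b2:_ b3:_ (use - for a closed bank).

STATE = b0:4 b1:1 b2:0 b3:2

  [0] b3 r5: had r5 ⇒ H
  [1] b0 r5: no row ⇒ E
  [2] b0 r5: had r5 ⇒ H
  [3] b3 r5: had r5 ⇒ H
  [4] b2 r1: had r3 ⇒ C
  [5] b0 r3: had r5 ⇒ C
  [6] b3 r2: had r5 ⇒ C
  [7] b1 r1: had r0 ⇒ C
  [8] b0 r4: had r3 ⇒ C
  [9] b2 r0: had r1 ⇒ C
  [10] b2 r0: had r0 ⇒ H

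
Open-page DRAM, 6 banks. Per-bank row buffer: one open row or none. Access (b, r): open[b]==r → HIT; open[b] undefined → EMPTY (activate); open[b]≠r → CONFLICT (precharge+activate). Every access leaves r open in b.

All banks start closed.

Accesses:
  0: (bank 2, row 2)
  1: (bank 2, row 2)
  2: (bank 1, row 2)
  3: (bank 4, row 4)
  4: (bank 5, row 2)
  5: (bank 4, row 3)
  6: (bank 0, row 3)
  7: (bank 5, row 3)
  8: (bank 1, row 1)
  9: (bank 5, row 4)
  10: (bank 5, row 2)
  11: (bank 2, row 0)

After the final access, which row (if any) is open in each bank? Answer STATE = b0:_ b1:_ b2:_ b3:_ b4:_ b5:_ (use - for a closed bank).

step 0: bank2 None->2 [EMPTY]
step 1: bank2 2->2 [HIT]
step 2: bank1 None->2 [EMPTY]
step 3: bank4 None->4 [EMPTY]
step 4: bank5 None->2 [EMPTY]
step 5: bank4 4->3 [CONFLICT]
step 6: bank0 None->3 [EMPTY]
step 7: bank5 2->3 [CONFLICT]
step 8: bank1 2->1 [CONFLICT]
step 9: bank5 3->4 [CONFLICT]
step 10: bank5 4->2 [CONFLICT]
step 11: bank2 2->0 [CONFLICT]

STATE = b0:3 b1:1 b2:0 b3:- b4:3 b5:2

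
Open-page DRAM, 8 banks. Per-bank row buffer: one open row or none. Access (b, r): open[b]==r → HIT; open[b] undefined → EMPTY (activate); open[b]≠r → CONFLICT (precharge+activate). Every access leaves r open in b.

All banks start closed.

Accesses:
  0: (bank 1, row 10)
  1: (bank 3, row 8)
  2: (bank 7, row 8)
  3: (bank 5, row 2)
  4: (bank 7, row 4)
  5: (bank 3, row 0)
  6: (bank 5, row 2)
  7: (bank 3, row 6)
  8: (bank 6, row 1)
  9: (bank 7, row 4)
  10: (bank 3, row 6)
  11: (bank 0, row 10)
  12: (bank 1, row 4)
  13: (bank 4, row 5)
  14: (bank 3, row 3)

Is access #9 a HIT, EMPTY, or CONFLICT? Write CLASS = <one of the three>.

step 0: bank1 None->10 [EMPTY]
step 1: bank3 None->8 [EMPTY]
step 2: bank7 None->8 [EMPTY]
step 3: bank5 None->2 [EMPTY]
step 4: bank7 8->4 [CONFLICT]
step 5: bank3 8->0 [CONFLICT]
step 6: bank5 2->2 [HIT]
step 7: bank3 0->6 [CONFLICT]
step 8: bank6 None->1 [EMPTY]
step 9: bank7 4->4 [HIT]
step 10: bank3 6->6 [HIT]
step 11: bank0 None->10 [EMPTY]
step 12: bank1 10->4 [CONFLICT]
step 13: bank4 None->5 [EMPTY]
step 14: bank3 6->3 [CONFLICT]

CLASS = HIT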